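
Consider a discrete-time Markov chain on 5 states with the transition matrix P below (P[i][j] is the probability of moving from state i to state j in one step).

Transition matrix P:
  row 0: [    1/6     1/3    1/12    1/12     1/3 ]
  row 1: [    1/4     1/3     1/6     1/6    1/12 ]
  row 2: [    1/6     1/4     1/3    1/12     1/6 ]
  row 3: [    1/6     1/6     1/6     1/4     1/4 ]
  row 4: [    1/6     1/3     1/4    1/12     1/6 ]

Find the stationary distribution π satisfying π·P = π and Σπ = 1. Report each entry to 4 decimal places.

Balance equations π_j = Σ_i π_i·P[i][j]:
  π_0 = 1/6·π_0 + 1/4·π_1 + 1/6·π_2 + 1/6·π_3 + 1/6·π_4
  π_1 = 1/3·π_0 + 1/3·π_1 + 1/4·π_2 + 1/6·π_3 + 1/3·π_4
  π_2 = 1/12·π_0 + 1/6·π_1 + 1/3·π_2 + 1/6·π_3 + 1/4·π_4
  π_3 = 1/12·π_0 + 1/6·π_1 + 1/12·π_2 + 1/4·π_3 + 1/12·π_4
  normalize: π_0 + π_1 + π_2 + π_3 + π_4 = 1
Solving the linear system gives exactly π = [3051/15952, 1177/3988, 795/3988, 1033/7976, 2947/15952].

π = [0.1913, 0.2951, 0.1993, 0.1295, 0.1847]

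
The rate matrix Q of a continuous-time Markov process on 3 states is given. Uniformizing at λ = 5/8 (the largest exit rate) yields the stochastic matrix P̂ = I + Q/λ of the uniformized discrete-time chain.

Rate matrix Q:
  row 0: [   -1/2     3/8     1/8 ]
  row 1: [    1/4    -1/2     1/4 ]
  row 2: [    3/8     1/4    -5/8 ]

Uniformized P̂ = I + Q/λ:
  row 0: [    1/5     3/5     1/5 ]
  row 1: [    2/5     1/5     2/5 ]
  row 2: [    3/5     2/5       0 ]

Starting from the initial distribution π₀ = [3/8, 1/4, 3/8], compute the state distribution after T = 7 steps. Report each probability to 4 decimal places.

π = [0.3720, 0.3953, 0.2327]

t=0: π = [0.3750, 0.2500, 0.3750]
t=1: π = [0.4000, 0.4250, 0.1750]
t=2: π = [0.3550, 0.3950, 0.2500]
t=3: π = [0.3790, 0.3920, 0.2290]
t=4: π = [0.3700, 0.3974, 0.2326]
t=5: π = [0.3725, 0.3945, 0.2330]
t=6: π = [0.3721, 0.3956, 0.2323]
t=7: π = [0.3720, 0.3953, 0.2327]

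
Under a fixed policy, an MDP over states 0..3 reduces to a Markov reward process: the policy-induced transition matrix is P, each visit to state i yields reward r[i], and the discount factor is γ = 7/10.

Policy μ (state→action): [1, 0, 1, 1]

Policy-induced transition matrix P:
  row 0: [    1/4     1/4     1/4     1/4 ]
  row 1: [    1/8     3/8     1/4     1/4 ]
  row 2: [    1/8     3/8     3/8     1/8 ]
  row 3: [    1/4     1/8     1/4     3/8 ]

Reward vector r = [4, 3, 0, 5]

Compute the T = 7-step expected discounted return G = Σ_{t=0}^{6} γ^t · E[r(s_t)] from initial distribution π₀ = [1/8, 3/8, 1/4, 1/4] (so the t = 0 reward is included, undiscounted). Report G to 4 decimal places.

G = 8.6759

t=0: π = [0.1250, 0.3750, 0.2500, 0.2500], E[r] = 2.8750, γ^t·E[r] = 2.875000, running G = 2.875000
t=1: π = [0.1719, 0.2969, 0.2813, 0.2500], E[r] = 2.8281, γ^t·E[r] = 1.979688, running G = 4.854688
t=2: π = [0.1777, 0.2910, 0.2852, 0.2461], E[r] = 2.8145, γ^t·E[r] = 1.379082, running G = 6.233770
t=3: π = [0.1780, 0.2913, 0.2856, 0.2451], E[r] = 2.8113, γ^t·E[r] = 0.964269, running G = 7.198038
t=4: π = [0.1779, 0.2915, 0.2857, 0.2449], E[r] = 2.8106, γ^t·E[r] = 0.674834, running G = 7.872873
t=5: π = [0.1779, 0.2915, 0.2857, 0.2449], E[r] = 2.8105, γ^t·E[r] = 0.472364, running G = 8.345237
t=6: π = [0.1778, 0.2915, 0.2857, 0.2449], E[r] = 2.8105, γ^t·E[r] = 0.330652, running G = 8.675889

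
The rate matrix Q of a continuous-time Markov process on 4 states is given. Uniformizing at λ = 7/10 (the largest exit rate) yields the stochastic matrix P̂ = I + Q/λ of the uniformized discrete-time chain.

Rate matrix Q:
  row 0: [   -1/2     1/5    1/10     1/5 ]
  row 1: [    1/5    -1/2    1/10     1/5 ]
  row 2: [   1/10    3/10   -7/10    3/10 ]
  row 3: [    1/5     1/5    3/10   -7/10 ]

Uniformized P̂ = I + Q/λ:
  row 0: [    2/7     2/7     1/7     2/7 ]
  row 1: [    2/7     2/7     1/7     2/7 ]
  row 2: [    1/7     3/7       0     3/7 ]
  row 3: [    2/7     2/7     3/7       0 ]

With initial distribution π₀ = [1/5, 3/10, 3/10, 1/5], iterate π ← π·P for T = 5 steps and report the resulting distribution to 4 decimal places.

π = [0.2589, 0.3126, 0.1848, 0.2438]

t=0: π = [0.2000, 0.3000, 0.3000, 0.2000]
t=1: π = [0.2429, 0.3286, 0.1571, 0.2714]
t=2: π = [0.2633, 0.3082, 0.1980, 0.2306]
t=3: π = [0.2574, 0.3140, 0.1805, 0.2481]
t=4: π = [0.2599, 0.3115, 0.1880, 0.2406]
t=5: π = [0.2589, 0.3126, 0.1848, 0.2438]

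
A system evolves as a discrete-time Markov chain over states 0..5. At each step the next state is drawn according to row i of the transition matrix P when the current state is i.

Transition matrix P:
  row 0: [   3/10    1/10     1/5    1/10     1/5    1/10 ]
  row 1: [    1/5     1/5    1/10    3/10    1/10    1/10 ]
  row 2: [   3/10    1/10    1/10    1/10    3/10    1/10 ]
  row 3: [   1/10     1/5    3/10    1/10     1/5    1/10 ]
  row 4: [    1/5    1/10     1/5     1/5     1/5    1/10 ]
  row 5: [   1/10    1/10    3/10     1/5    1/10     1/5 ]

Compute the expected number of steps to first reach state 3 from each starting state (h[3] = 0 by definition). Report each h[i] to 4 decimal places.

h = [6.5390, 5.1651, 6.4795, 0.0000, 5.8851, 5.8785]

First-step conditioning: h[3] = 0; for i ≠ 3, h[i] = 1 + Σ_k P[i][k]·h[k].
  h[0] = 1 + 3/10·h[0] + 1/10·h[1] + 1/5·h[2] + 1/5·h[4] + 1/10·h[5]
  h[1] = 1 + 1/5·h[0] + 1/5·h[1] + 1/10·h[2] + 1/10·h[4] + 1/10·h[5]
  h[2] = 1 + 3/10·h[0] + 1/10·h[1] + 1/10·h[2] + 3/10·h[4] + 1/10·h[5]
  h[4] = 1 + 1/5·h[0] + 1/10·h[1] + 1/5·h[2] + 1/5·h[4] + 1/10·h[5]
  h[5] = 1 + 1/10·h[0] + 1/10·h[1] + 3/10·h[2] + 1/10·h[4] + 1/5·h[5]
Solving the 5×5 linear system over states ≠ 3 gives exactly h = [4950/757, 3910/757, 4905/757, 0, 4455/757, 4450/757] (h[3] = 0 is the target).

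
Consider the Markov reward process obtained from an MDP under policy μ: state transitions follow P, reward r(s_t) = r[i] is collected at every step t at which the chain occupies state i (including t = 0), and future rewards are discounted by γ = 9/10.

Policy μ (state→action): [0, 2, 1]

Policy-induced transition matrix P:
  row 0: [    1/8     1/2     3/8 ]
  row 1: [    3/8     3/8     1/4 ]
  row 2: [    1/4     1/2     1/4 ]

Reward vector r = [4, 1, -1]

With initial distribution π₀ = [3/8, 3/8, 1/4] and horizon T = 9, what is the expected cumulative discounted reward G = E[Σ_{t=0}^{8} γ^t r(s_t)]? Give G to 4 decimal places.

G = 7.9466

t=0: π = [0.3750, 0.3750, 0.2500], E[r] = 1.6250, γ^t·E[r] = 1.625000, running G = 1.625000
t=1: π = [0.2500, 0.4531, 0.2969], E[r] = 1.1563, γ^t·E[r] = 1.040625, running G = 2.665625
t=2: π = [0.2754, 0.4434, 0.2813], E[r] = 1.2637, γ^t·E[r] = 1.023574, running G = 3.689199
t=3: π = [0.2710, 0.4446, 0.2844], E[r] = 1.2441, γ^t·E[r] = 0.906979, running G = 4.596178
t=4: π = [0.2717, 0.4444, 0.2839], E[r] = 1.2473, γ^t·E[r] = 0.818383, running G = 5.414561
t=5: π = [0.2716, 0.4444, 0.2840], E[r] = 1.2468, γ^t·E[r] = 0.736252, running G = 6.150813
t=6: π = [0.2716, 0.4444, 0.2839], E[r] = 1.2469, γ^t·E[r] = 0.662666, running G = 6.813479
t=7: π = [0.2716, 0.4444, 0.2840], E[r] = 1.2469, γ^t·E[r] = 0.596394, running G = 7.409873
t=8: π = [0.2716, 0.4444, 0.2840], E[r] = 1.2469, γ^t·E[r] = 0.536755, running G = 7.946628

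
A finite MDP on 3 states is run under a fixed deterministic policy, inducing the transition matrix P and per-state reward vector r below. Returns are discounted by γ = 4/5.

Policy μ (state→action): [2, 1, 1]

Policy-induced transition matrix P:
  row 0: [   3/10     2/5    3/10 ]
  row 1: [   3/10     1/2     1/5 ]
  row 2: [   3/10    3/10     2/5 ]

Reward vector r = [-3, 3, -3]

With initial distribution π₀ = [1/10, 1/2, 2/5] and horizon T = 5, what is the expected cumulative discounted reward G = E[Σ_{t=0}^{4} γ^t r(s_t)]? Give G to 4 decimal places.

t=0: π = [0.1000, 0.5000, 0.4000], E[r] = 0.0000, γ^t·E[r] = 0.000000, running G = 0.000000
t=1: π = [0.3000, 0.4100, 0.2900], E[r] = -0.5400, γ^t·E[r] = -0.432000, running G = -0.432000
t=2: π = [0.3000, 0.4120, 0.2880], E[r] = -0.5280, γ^t·E[r] = -0.337920, running G = -0.769920
t=3: π = [0.3000, 0.4124, 0.2876], E[r] = -0.5256, γ^t·E[r] = -0.269107, running G = -1.039027
t=4: π = [0.3000, 0.4125, 0.2875], E[r] = -0.5251, γ^t·E[r] = -0.215089, running G = -1.254116

G = -1.2541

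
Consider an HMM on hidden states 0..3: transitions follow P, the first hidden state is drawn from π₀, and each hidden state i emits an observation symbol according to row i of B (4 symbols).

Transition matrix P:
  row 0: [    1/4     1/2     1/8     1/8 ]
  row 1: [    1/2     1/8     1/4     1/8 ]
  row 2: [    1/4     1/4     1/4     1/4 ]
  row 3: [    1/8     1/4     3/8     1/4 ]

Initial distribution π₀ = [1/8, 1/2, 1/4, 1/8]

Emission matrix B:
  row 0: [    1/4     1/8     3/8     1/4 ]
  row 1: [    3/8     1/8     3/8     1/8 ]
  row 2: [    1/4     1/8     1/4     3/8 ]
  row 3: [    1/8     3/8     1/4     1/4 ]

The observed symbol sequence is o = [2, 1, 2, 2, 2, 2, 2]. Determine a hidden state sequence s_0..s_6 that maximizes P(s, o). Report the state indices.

t=0: δ = [4.688e-02, 1.875e-01, 6.250e-02, 3.125e-02]  (obs o_0=2)
t=1: δ = [1.172e-02, 2.930e-03, 5.859e-03, 8.789e-03]  ψ = [1, 0, 1, 1]  (obs o_1=1)
t=2: δ = [1.099e-03, 2.197e-03, 8.240e-04, 5.493e-04]  ψ = [0, 0, 3, 3]  (obs o_2=2)
t=3: δ = [4.120e-04, 2.060e-04, 1.373e-04, 6.866e-05]  ψ = [1, 0, 1, 1]  (obs o_3=2)
t=4: δ = [3.862e-05, 7.725e-05, 1.287e-05, 1.287e-05]  ψ = [0, 0, 0, 0]  (obs o_4=2)
t=5: δ = [1.448e-05, 7.242e-06, 4.828e-06, 2.414e-06]  ψ = [1, 0, 1, 1]  (obs o_5=2)
t=6: δ = [1.358e-06, 2.716e-06, 4.526e-07, 4.526e-07]  ψ = [0, 0, 0, 0]  (obs o_6=2)
backtrack: best end state = 1; path = [1, 0, 1, 0, 1, 0, 1]

path = [1, 0, 1, 0, 1, 0, 1]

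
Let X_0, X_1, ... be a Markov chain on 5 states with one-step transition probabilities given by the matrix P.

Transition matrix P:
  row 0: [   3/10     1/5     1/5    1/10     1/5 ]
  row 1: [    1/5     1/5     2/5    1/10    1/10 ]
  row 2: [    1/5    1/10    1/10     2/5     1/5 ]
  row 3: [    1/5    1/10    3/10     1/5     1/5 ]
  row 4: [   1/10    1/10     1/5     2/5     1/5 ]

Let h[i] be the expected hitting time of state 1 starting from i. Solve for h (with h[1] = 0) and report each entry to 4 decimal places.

h = [7.4074, 0.0000, 8.3333, 8.3333, 8.4259]

First-step conditioning: h[1] = 0; for i ≠ 1, h[i] = 1 + Σ_k P[i][k]·h[k].
  h[0] = 1 + 3/10·h[0] + 1/5·h[2] + 1/10·h[3] + 1/5·h[4]
  h[2] = 1 + 1/5·h[0] + 1/10·h[2] + 2/5·h[3] + 1/5·h[4]
  h[3] = 1 + 1/5·h[0] + 3/10·h[2] + 1/5·h[3] + 1/5·h[4]
  h[4] = 1 + 1/10·h[0] + 1/5·h[2] + 2/5·h[3] + 1/5·h[4]
Solving the 4×4 linear system over states ≠ 1 gives exactly h = [200/27, 0, 25/3, 25/3, 455/54] (h[1] = 0 is the target).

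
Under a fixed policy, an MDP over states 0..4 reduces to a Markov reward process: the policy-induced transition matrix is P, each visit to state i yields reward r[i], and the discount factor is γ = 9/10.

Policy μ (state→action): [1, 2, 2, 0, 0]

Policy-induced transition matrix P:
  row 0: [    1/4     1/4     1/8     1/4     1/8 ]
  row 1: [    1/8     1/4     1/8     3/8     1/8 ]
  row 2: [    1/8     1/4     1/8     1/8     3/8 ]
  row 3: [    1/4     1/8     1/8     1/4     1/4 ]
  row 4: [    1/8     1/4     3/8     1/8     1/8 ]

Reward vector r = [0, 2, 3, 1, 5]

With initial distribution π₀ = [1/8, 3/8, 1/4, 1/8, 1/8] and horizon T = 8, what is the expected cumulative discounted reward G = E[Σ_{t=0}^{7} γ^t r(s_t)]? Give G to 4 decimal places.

t=0: π = [0.1250, 0.3750, 0.2500, 0.1250, 0.1250], E[r] = 2.2500, γ^t·E[r] = 2.250000, running G = 2.250000
t=1: π = [0.1563, 0.2344, 0.1563, 0.2500, 0.2031], E[r] = 2.2031, γ^t·E[r] = 1.982813, running G = 4.232813
t=2: π = [0.1758, 0.2188, 0.1758, 0.2344, 0.1953], E[r] = 2.1758, γ^t·E[r] = 1.762383, running G = 5.995195
t=3: π = [0.1763, 0.2207, 0.1738, 0.2310, 0.1982], E[r] = 2.1851, γ^t·E[r] = 1.592908, running G = 7.588103
t=4: π = [0.1759, 0.2211, 0.1746, 0.2311, 0.1973], E[r] = 2.1837, γ^t·E[r] = 1.432696, running G = 9.020799
t=5: π = [0.1759, 0.2211, 0.1743, 0.2312, 0.1975], E[r] = 2.1840, γ^t·E[r] = 1.289634, running G = 10.310432
t=6: π = [0.1759, 0.2211, 0.1744, 0.2312, 0.1975], E[r] = 2.1839, γ^t·E[r] = 1.160613, running G = 11.471046
t=7: π = [0.1759, 0.2211, 0.1744, 0.2312, 0.1975], E[r] = 2.1839, γ^t·E[r] = 1.044564, running G = 12.515610

G = 12.5156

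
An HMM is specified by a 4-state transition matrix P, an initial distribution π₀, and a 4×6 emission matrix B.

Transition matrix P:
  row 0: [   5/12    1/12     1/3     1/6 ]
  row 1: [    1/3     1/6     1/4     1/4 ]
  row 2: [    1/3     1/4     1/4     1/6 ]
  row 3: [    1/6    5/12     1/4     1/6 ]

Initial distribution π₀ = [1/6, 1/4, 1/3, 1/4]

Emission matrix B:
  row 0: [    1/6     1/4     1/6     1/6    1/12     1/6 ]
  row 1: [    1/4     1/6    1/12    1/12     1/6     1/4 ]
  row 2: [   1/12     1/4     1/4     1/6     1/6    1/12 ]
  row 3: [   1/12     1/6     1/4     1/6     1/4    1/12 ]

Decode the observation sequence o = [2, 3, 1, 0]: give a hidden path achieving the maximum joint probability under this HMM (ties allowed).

t=0: δ = [2.778e-02, 2.083e-02, 8.333e-02, 6.250e-02]  (obs o_0=2)
t=1: δ = [4.630e-03, 2.170e-03, 3.472e-03, 2.315e-03]  ψ = [2, 3, 2, 2]  (obs o_1=3)
t=2: δ = [4.823e-04, 1.608e-04, 3.858e-04, 1.286e-04]  ψ = [0, 3, 0, 0]  (obs o_2=1)
t=3: δ = [3.349e-05, 2.411e-05, 1.340e-05, 6.698e-06]  ψ = [0, 2, 0, 0]  (obs o_3=0)
backtrack: best end state = 0; path = [2, 0, 0, 0]

path = [2, 0, 0, 0]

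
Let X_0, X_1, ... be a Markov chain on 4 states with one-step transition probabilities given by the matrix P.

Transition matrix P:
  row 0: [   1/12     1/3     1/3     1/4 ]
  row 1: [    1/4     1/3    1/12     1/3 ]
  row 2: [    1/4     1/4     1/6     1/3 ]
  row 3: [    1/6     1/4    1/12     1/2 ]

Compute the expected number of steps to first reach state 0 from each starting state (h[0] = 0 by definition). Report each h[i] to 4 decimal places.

First-step conditioning: h[0] = 0; for i ≠ 0, h[i] = 1 + Σ_k P[i][k]·h[k].
  h[1] = 1 + 1/3·h[1] + 1/12·h[2] + 1/3·h[3]
  h[2] = 1 + 1/4·h[1] + 1/6·h[2] + 1/3·h[3]
  h[3] = 1 + 1/4·h[1] + 1/12·h[2] + 1/2·h[3]
Solving the 3×3 linear system over states ≠ 0 gives exactly h = [0, 60/13, 60/13, 66/13] (h[0] = 0 is the target).

h = [0.0000, 4.6154, 4.6154, 5.0769]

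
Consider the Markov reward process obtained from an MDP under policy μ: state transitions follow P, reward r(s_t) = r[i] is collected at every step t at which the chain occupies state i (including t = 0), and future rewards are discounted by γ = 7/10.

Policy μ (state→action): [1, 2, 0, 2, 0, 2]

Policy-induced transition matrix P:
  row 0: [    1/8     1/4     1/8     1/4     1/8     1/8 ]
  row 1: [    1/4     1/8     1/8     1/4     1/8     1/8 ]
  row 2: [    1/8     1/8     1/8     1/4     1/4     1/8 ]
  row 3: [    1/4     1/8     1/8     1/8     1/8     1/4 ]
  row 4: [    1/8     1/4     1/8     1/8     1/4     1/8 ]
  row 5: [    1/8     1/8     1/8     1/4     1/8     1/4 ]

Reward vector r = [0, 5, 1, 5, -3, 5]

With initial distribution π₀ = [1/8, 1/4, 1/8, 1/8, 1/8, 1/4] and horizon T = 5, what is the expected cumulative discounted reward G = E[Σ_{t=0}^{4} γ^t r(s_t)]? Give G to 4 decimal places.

G = 7.0797

t=0: π = [0.1250, 0.2500, 0.1250, 0.1250, 0.1250, 0.2500], E[r] = 2.8750, γ^t·E[r] = 2.875000, running G = 2.875000
t=1: π = [0.1719, 0.1563, 0.1250, 0.2188, 0.1563, 0.1719], E[r] = 2.3906, γ^t·E[r] = 1.673438, running G = 4.548438
t=2: π = [0.1719, 0.1660, 0.1250, 0.2031, 0.1602, 0.1738], E[r] = 2.3594, γ^t·E[r] = 1.156094, running G = 5.704531
t=3: π = [0.1711, 0.1665, 0.1250, 0.2046, 0.1606, 0.1721], E[r] = 2.3591, γ^t·E[r] = 0.809182, running G = 6.513713
t=4: π = [0.1714, 0.1665, 0.1250, 0.2043, 0.1607, 0.1721], E[r] = 2.3574, γ^t·E[r] = 0.566017, running G = 7.079730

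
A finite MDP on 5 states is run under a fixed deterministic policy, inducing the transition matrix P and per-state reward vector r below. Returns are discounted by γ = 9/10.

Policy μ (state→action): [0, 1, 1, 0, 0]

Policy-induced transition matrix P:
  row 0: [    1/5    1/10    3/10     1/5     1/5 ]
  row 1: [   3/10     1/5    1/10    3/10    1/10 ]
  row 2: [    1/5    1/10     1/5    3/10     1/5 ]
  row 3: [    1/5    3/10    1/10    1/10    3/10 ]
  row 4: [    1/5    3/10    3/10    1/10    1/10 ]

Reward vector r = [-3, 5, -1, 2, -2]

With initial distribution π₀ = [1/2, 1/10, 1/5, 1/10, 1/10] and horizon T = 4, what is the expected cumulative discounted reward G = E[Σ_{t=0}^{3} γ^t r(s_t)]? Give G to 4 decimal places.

t=0: π = [0.5000, 0.1000, 0.2000, 0.1000, 0.1000], E[r] = -1.2000, γ^t·E[r] = -1.200000, running G = -1.200000
t=1: π = [0.2100, 0.1500, 0.2400, 0.2100, 0.1900], E[r] = -0.0800, γ^t·E[r] = -0.072000, running G = -1.272000
t=2: π = [0.2150, 0.1950, 0.2040, 0.1990, 0.1870], E[r] = 0.1500, γ^t·E[r] = 0.121500, running G = -1.150500
t=3: π = [0.2195, 0.1967, 0.2008, 0.2013, 0.1817], E[r] = 0.1634, γ^t·E[r] = 0.119119, running G = -1.031381

G = -1.0314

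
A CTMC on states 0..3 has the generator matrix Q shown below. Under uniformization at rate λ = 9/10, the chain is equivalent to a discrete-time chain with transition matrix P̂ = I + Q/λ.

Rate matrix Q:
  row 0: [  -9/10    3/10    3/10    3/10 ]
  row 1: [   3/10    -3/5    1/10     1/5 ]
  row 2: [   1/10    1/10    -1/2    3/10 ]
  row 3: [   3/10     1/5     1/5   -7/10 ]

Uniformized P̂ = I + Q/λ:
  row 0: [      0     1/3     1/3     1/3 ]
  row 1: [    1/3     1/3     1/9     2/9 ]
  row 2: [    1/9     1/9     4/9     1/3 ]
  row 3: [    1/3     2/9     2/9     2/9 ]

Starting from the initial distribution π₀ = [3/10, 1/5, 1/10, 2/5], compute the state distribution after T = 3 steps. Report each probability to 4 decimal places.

t=0: π = [0.3000, 0.2000, 0.1000, 0.4000]
t=1: π = [0.2111, 0.2667, 0.2556, 0.2667]
t=2: π = [0.2062, 0.2469, 0.2728, 0.2741]
t=3: π = [0.2040, 0.2422, 0.2783, 0.2754]

π = [0.2040, 0.2422, 0.2783, 0.2754]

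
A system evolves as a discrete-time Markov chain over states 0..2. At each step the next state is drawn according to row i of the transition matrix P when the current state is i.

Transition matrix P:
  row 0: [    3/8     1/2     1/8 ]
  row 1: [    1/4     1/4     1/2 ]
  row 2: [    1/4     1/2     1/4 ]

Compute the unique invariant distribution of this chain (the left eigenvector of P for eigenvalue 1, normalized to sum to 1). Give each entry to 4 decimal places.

π = [0.2857, 0.4000, 0.3143]

Balance equations π_j = Σ_i π_i·P[i][j]:
  π_0 = 3/8·π_0 + 1/4·π_1 + 1/4·π_2
  π_1 = 1/2·π_0 + 1/4·π_1 + 1/2·π_2
  normalize: π_0 + π_1 + π_2 = 1
Solving the linear system gives exactly π = [2/7, 2/5, 11/35].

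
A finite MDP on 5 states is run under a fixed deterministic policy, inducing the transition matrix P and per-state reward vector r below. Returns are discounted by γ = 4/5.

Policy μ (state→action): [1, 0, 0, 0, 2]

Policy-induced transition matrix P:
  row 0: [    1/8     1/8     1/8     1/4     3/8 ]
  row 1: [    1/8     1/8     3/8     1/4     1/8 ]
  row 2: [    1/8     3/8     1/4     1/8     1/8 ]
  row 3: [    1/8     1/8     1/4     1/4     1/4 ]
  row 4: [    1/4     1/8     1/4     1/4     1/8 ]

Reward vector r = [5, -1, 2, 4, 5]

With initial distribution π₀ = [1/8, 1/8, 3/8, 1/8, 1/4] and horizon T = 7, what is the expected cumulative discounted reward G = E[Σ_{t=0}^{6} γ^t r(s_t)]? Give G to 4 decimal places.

G = 11.3896

t=0: π = [0.1250, 0.1250, 0.3750, 0.1250, 0.2500], E[r] = 3.0000, γ^t·E[r] = 3.000000, running G = 3.000000
t=1: π = [0.1563, 0.2188, 0.2500, 0.2031, 0.1719], E[r] = 2.7344, γ^t·E[r] = 2.187500, running G = 5.187500
t=2: π = [0.1465, 0.1875, 0.2578, 0.2188, 0.1895], E[r] = 2.8828, γ^t·E[r] = 1.845000, running G = 7.032500
t=3: π = [0.1487, 0.1895, 0.2551, 0.2178, 0.1890], E[r] = 2.8801, γ^t·E[r] = 1.474625, running G = 8.507125
t=4: π = [0.1486, 0.1888, 0.2551, 0.2181, 0.1894], E[r] = 2.8839, γ^t·E[r] = 1.181250, running G = 9.688375
t=5: π = [0.1487, 0.1888, 0.2550, 0.2181, 0.1894], E[r] = 2.8842, γ^t·E[r] = 0.945089, running G = 10.633464
t=6: π = [0.1487, 0.1888, 0.2550, 0.2181, 0.1894], E[r] = 2.8843, γ^t·E[r] = 0.756105, running G = 11.389568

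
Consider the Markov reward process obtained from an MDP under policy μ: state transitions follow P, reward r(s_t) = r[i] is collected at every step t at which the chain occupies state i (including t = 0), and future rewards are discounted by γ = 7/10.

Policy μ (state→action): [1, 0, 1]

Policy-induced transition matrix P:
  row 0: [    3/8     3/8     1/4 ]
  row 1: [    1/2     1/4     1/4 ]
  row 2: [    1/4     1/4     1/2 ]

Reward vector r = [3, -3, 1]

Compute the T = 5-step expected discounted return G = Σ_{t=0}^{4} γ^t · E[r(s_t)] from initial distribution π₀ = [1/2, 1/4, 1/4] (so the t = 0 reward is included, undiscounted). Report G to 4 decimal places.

G = 1.9493

t=0: π = [0.5000, 0.2500, 0.2500], E[r] = 1.0000, γ^t·E[r] = 1.000000, running G = 1.000000
t=1: π = [0.3750, 0.3125, 0.3125], E[r] = 0.5000, γ^t·E[r] = 0.350000, running G = 1.350000
t=2: π = [0.3750, 0.2969, 0.3281], E[r] = 0.5625, γ^t·E[r] = 0.275625, running G = 1.625625
t=3: π = [0.3711, 0.2969, 0.3320], E[r] = 0.5547, γ^t·E[r] = 0.190258, running G = 1.815883
t=4: π = [0.3706, 0.2964, 0.3330], E[r] = 0.5557, γ^t·E[r] = 0.133415, running G = 1.949298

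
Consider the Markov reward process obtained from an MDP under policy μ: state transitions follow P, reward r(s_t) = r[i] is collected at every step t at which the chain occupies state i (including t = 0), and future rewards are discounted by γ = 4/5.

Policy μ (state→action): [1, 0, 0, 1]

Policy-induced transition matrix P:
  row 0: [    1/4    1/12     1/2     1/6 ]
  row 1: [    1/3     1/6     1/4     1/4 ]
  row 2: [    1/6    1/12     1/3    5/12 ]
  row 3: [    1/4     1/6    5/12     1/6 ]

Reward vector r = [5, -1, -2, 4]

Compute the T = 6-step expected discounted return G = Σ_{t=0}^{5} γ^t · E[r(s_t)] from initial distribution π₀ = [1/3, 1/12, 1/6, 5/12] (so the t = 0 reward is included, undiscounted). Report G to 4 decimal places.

t=0: π = [0.3333, 0.0833, 0.1667, 0.4167], E[r] = 2.9167, γ^t·E[r] = 2.916667, running G = 2.916667
t=1: π = [0.2431, 0.1250, 0.4167, 0.2153], E[r] = 1.1181, γ^t·E[r] = 0.894444, running G = 3.811111
t=2: π = [0.2257, 0.1117, 0.3814, 0.2813], E[r] = 1.3791, γ^t·E[r] = 0.882593, running G = 4.693704
t=3: π = [0.2275, 0.1161, 0.3851, 0.2713], E[r] = 1.3367, γ^t·E[r] = 0.684370, running G = 5.378074
t=4: π = [0.2276, 0.1156, 0.3842, 0.2726], E[r] = 1.3444, γ^t·E[r] = 0.550649, running G = 5.928723
t=5: π = [0.2276, 0.1157, 0.3843, 0.2723], E[r] = 1.3431, γ^t·E[r] = 0.440111, running G = 6.368833

G = 6.3688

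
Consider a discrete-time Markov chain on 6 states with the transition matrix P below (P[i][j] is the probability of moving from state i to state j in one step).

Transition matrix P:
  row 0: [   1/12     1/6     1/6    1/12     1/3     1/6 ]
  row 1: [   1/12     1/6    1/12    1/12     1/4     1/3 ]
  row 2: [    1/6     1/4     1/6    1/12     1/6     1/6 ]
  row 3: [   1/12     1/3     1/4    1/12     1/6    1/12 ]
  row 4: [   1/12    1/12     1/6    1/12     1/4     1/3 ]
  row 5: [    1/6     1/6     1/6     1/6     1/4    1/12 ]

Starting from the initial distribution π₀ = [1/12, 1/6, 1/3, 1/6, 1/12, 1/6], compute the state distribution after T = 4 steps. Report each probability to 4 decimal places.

π = [0.1142, 0.1770, 0.1604, 0.1008, 0.2378, 0.2098]

t=0: π = [0.0833, 0.1667, 0.3333, 0.1667, 0.0833, 0.1667]
t=1: π = [0.1250, 0.2153, 0.1667, 0.0972, 0.2153, 0.1806]
t=2: π = [0.1123, 0.1788, 0.1568, 0.0984, 0.2384, 0.2153]
t=3: π = [0.1143, 0.1763, 0.1600, 0.1013, 0.2381, 0.2101]
t=4: π = [0.1142, 0.1770, 0.1604, 0.1008, 0.2378, 0.2098]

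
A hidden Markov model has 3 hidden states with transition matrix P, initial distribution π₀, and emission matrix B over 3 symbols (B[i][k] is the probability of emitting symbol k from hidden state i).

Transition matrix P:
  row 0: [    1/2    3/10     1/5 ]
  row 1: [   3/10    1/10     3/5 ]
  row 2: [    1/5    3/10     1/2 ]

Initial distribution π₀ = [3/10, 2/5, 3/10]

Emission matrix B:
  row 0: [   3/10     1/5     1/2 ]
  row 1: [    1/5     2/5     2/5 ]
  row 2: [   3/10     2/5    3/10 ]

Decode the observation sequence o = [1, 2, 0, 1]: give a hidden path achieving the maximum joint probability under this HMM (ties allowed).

t=0: δ = [6.000e-02, 1.600e-01, 1.200e-01]  (obs o_0=1)
t=1: δ = [2.400e-02, 1.440e-02, 2.880e-02]  ψ = [1, 2, 1]  (obs o_1=2)
t=2: δ = [3.600e-03, 1.728e-03, 4.320e-03]  ψ = [0, 2, 2]  (obs o_2=0)
t=3: δ = [3.600e-04, 5.184e-04, 8.640e-04]  ψ = [0, 2, 2]  (obs o_3=1)
backtrack: best end state = 2; path = [1, 2, 2, 2]

path = [1, 2, 2, 2]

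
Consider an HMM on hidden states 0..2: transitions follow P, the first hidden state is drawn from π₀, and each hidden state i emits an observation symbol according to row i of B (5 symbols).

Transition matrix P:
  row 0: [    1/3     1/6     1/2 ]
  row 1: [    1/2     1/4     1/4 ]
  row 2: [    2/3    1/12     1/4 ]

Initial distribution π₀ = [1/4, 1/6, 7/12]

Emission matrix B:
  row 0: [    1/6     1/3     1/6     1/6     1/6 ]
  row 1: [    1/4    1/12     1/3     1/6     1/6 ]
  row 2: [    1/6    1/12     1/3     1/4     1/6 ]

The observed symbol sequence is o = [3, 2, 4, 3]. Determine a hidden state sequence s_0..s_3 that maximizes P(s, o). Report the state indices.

t=0: δ = [4.167e-02, 2.778e-02, 1.458e-01]  (obs o_0=3)
t=1: δ = [1.620e-02, 4.051e-03, 1.215e-02]  ψ = [2, 2, 2]  (obs o_1=2)
t=2: δ = [1.350e-03, 4.501e-04, 1.350e-03]  ψ = [2, 0, 0]  (obs o_2=4)
t=3: δ = [1.500e-04, 3.751e-05, 1.688e-04]  ψ = [2, 0, 0]  (obs o_3=3)
backtrack: best end state = 2; path = [2, 2, 0, 2]

path = [2, 2, 0, 2]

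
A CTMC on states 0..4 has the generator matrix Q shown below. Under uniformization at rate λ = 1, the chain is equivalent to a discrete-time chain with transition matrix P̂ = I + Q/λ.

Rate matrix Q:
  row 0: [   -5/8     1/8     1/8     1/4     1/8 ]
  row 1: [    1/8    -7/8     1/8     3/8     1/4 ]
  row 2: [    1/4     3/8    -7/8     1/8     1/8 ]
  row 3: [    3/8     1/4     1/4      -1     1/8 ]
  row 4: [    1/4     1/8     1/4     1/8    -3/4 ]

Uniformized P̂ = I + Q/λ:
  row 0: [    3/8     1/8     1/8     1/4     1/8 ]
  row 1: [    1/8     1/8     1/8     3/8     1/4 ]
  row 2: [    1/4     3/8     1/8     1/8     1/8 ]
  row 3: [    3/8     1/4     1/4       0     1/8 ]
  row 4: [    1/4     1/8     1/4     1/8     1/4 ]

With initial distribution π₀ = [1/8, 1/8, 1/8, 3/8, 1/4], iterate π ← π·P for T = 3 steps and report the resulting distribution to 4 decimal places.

π = [0.2854, 0.1902, 0.1711, 0.1829, 0.1704]

t=0: π = [0.1250, 0.1250, 0.1250, 0.3750, 0.2500]
t=1: π = [0.2969, 0.2031, 0.2031, 0.1250, 0.1719]
t=2: π = [0.2773, 0.1914, 0.1621, 0.1973, 0.1719]
t=3: π = [0.2854, 0.1902, 0.1711, 0.1829, 0.1704]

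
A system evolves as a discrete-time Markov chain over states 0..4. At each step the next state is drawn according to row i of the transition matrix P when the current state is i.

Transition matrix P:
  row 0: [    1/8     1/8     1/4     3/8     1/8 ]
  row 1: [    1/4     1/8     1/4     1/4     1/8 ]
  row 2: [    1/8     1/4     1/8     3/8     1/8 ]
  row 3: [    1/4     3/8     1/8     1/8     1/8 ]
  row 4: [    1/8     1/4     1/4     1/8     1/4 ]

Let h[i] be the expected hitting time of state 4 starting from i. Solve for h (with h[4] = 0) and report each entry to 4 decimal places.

h = [8.0000, 8.0000, 8.0000, 8.0000, 0.0000]

First-step conditioning: h[4] = 0; for i ≠ 4, h[i] = 1 + Σ_k P[i][k]·h[k].
  h[0] = 1 + 1/8·h[0] + 1/8·h[1] + 1/4·h[2] + 3/8·h[3]
  h[1] = 1 + 1/4·h[0] + 1/8·h[1] + 1/4·h[2] + 1/4·h[3]
  h[2] = 1 + 1/8·h[0] + 1/4·h[1] + 1/8·h[2] + 3/8·h[3]
  h[3] = 1 + 1/4·h[0] + 3/8·h[1] + 1/8·h[2] + 1/8·h[3]
Solving the 4×4 linear system over states ≠ 4 gives exactly h = [8, 8, 8, 8, 0] (h[4] = 0 is the target).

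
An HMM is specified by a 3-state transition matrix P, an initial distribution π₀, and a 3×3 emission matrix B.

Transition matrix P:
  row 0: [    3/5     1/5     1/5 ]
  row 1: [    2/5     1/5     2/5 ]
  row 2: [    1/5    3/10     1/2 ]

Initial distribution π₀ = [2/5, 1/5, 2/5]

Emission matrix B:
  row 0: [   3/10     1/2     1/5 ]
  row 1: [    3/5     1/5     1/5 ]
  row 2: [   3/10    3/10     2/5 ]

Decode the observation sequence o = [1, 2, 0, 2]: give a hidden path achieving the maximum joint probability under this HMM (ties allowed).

path = [2, 2, 2, 2]

t=0: δ = [2.000e-01, 4.000e-02, 1.200e-01]  (obs o_0=1)
t=1: δ = [2.400e-02, 8.000e-03, 2.400e-02]  ψ = [0, 0, 2]  (obs o_1=2)
t=2: δ = [4.320e-03, 4.320e-03, 3.600e-03]  ψ = [0, 2, 2]  (obs o_2=0)
t=3: δ = [5.184e-04, 2.160e-04, 7.200e-04]  ψ = [0, 2, 2]  (obs o_3=2)
backtrack: best end state = 2; path = [2, 2, 2, 2]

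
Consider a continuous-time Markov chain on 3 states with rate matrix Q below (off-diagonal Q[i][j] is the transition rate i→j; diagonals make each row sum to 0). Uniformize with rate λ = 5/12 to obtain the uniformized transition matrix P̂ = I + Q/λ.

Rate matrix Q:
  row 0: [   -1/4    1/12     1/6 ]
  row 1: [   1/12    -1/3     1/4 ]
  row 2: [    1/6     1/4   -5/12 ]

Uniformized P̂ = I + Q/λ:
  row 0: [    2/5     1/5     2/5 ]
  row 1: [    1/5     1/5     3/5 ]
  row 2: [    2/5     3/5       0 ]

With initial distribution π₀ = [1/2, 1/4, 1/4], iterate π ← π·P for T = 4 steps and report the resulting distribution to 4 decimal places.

π = [0.3344, 0.3360, 0.3296]

t=0: π = [0.5000, 0.2500, 0.2500]
t=1: π = [0.3500, 0.3000, 0.3500]
t=2: π = [0.3400, 0.3400, 0.3200]
t=3: π = [0.3320, 0.3280, 0.3400]
t=4: π = [0.3344, 0.3360, 0.3296]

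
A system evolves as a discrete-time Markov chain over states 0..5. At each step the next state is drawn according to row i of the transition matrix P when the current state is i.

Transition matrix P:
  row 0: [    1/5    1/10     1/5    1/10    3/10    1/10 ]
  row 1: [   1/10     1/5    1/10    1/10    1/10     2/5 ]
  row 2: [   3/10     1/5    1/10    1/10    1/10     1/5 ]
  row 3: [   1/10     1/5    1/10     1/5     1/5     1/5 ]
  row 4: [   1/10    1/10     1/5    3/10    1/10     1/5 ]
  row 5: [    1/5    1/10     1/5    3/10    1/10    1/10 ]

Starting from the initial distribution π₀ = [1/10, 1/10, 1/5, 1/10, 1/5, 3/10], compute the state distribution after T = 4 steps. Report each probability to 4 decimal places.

t=0: π = [0.1000, 0.1000, 0.2000, 0.1000, 0.2000, 0.3000]
t=1: π = [0.1800, 0.1400, 0.1600, 0.2100, 0.1300, 0.1800]
t=2: π = [0.1680, 0.1510, 0.1490, 0.1830, 0.1570, 0.1920]
t=3: π = [0.1658, 0.1483, 0.1517, 0.1881, 0.1519, 0.1942]
t=4: π = [0.1663, 0.1488, 0.1512, 0.1880, 0.1520, 0.1937]

π = [0.1663, 0.1488, 0.1512, 0.1880, 0.1520, 0.1937]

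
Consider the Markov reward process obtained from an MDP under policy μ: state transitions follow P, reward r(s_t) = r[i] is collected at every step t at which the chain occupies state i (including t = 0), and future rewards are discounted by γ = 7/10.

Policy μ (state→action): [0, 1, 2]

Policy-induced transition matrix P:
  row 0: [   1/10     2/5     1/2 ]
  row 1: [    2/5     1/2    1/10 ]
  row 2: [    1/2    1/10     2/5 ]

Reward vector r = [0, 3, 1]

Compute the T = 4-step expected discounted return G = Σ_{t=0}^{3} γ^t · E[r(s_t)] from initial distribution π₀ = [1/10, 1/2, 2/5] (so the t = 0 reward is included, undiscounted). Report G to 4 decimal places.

t=0: π = [0.1000, 0.5000, 0.4000], E[r] = 1.9000, γ^t·E[r] = 1.900000, running G = 1.900000
t=1: π = [0.4100, 0.3300, 0.2600], E[r] = 1.2500, γ^t·E[r] = 0.875000, running G = 2.775000
t=2: π = [0.3030, 0.3550, 0.3420], E[r] = 1.4070, γ^t·E[r] = 0.689430, running G = 3.464430
t=3: π = [0.3433, 0.3329, 0.3238], E[r] = 1.3225, γ^t·E[r] = 0.453618, running G = 3.918048

G = 3.9180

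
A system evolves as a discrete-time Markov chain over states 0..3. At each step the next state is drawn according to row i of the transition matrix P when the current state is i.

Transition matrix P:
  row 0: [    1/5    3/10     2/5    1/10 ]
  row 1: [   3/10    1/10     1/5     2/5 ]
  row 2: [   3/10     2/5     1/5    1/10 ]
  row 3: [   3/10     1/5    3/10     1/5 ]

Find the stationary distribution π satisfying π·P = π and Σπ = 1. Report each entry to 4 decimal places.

π = [0.2727, 0.2565, 0.2742, 0.1966]

Balance equations π_j = Σ_i π_i·P[i][j]:
  π_0 = 1/5·π_0 + 3/10·π_1 + 3/10·π_2 + 3/10·π_3
  π_1 = 3/10·π_0 + 1/10·π_1 + 2/5·π_2 + 1/5·π_3
  π_2 = 2/5·π_0 + 1/5·π_1 + 1/5·π_2 + 3/10·π_3
  normalize: π_0 + π_1 + π_2 + π_3 = 1
Solving the linear system gives exactly π = [3/11, 347/1353, 371/1353, 266/1353].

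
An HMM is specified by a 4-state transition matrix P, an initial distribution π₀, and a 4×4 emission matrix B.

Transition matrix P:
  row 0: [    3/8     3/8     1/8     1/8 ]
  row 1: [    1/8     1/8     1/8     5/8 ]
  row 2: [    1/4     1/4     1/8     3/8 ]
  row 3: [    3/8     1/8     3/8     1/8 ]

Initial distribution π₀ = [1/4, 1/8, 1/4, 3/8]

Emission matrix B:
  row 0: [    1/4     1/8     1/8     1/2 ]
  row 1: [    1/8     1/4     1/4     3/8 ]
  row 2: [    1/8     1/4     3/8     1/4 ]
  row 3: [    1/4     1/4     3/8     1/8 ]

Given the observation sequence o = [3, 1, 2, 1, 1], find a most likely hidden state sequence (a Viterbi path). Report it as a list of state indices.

path = [0, 1, 3, 2, 3]

t=0: δ = [1.250e-01, 4.688e-02, 6.250e-02, 4.688e-02]  (obs o_0=3)
t=1: δ = [5.859e-03, 1.172e-02, 4.395e-03, 7.324e-03]  ψ = [0, 0, 3, 1]  (obs o_1=1)
t=2: δ = [3.433e-04, 5.493e-04, 1.030e-03, 2.747e-03]  ψ = [3, 0, 3, 1]  (obs o_2=2)
t=3: δ = [1.287e-04, 8.583e-05, 2.575e-04, 9.656e-05]  ψ = [3, 3, 3, 2]  (obs o_3=1)
t=4: δ = [8.047e-06, 1.609e-05, 9.052e-06, 2.414e-05]  ψ = [2, 2, 3, 2]  (obs o_4=1)
backtrack: best end state = 3; path = [0, 1, 3, 2, 3]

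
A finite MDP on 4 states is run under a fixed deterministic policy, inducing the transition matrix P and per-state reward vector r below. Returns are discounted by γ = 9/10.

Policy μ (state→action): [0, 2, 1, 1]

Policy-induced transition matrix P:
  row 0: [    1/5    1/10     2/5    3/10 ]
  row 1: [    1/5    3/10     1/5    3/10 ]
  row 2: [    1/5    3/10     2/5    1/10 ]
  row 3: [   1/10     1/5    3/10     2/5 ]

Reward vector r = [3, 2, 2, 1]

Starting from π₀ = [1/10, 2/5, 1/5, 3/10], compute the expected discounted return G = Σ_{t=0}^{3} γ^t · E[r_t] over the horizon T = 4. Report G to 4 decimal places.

G = 6.4234

t=0: π = [0.1000, 0.4000, 0.2000, 0.3000], E[r] = 1.8000, γ^t·E[r] = 1.800000, running G = 1.800000
t=1: π = [0.1700, 0.2500, 0.2900, 0.2900], E[r] = 1.8800, γ^t·E[r] = 1.692000, running G = 3.492000
t=2: π = [0.1710, 0.2370, 0.3210, 0.2710], E[r] = 1.9000, γ^t·E[r] = 1.539000, running G = 5.031000
t=3: π = [0.1729, 0.2387, 0.3255, 0.2629], E[r] = 1.9100, γ^t·E[r] = 1.392390, running G = 6.423390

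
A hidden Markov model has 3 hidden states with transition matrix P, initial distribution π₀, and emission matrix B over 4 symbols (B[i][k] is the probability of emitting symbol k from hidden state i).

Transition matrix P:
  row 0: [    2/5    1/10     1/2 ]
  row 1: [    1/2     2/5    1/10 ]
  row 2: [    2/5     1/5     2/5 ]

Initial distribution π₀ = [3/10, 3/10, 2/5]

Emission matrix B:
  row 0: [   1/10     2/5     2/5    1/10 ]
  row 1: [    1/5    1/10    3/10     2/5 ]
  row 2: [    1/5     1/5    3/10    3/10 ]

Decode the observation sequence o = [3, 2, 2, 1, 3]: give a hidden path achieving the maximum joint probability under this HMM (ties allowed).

t=0: δ = [3.000e-02, 1.200e-01, 1.200e-01]  (obs o_0=3)
t=1: δ = [2.400e-02, 1.440e-02, 1.440e-02]  ψ = [1, 1, 2]  (obs o_1=2)
t=2: δ = [3.840e-03, 1.728e-03, 3.600e-03]  ψ = [0, 1, 0]  (obs o_2=2)
t=3: δ = [6.144e-04, 7.200e-05, 3.840e-04]  ψ = [0, 2, 0]  (obs o_3=1)
t=4: δ = [2.458e-05, 3.072e-05, 9.216e-05]  ψ = [0, 2, 0]  (obs o_4=3)
backtrack: best end state = 2; path = [1, 0, 0, 0, 2]

path = [1, 0, 0, 0, 2]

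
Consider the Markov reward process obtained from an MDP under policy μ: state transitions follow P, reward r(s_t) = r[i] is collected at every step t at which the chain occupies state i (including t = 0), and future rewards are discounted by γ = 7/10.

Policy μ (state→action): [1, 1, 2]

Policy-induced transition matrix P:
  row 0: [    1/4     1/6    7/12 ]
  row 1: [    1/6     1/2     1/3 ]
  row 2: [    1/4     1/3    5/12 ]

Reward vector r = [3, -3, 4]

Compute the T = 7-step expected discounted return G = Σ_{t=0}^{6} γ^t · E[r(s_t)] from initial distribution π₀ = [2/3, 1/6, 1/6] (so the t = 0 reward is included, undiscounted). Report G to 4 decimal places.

G = 5.4051

t=0: π = [0.6667, 0.1667, 0.1667], E[r] = 2.1667, γ^t·E[r] = 2.166667, running G = 2.166667
t=1: π = [0.2361, 0.2500, 0.5139], E[r] = 2.0139, γ^t·E[r] = 1.409722, running G = 3.576389
t=2: π = [0.2292, 0.3356, 0.4352], E[r] = 1.4213, γ^t·E[r] = 0.696435, running G = 4.272824
t=3: π = [0.2220, 0.3511, 0.4269], E[r] = 1.3204, γ^t·E[r] = 0.452900, running G = 4.725724
t=4: π = [0.2207, 0.3548, 0.4244], E[r] = 1.2954, γ^t·E[r] = 0.311017, running G = 5.036741
t=5: π = [0.2204, 0.3557, 0.4239], E[r] = 1.2898, γ^t·E[r] = 0.216775, running G = 5.253516
t=6: π = [0.2204, 0.3559, 0.4238], E[r] = 1.2885, γ^t·E[r] = 0.151592, running G = 5.405108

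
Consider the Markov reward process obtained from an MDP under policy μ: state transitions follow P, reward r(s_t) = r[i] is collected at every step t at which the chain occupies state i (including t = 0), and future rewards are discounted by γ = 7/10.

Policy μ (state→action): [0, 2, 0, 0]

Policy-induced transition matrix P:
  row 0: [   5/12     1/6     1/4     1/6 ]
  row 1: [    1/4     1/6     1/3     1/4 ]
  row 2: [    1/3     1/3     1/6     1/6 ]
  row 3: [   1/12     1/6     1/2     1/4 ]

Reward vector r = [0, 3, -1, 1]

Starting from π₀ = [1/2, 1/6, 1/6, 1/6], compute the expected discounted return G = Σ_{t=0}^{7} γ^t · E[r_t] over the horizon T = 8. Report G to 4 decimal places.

t=0: π = [0.5000, 0.1667, 0.1667, 0.1667], E[r] = 0.5000, γ^t·E[r] = 0.500000, running G = 0.500000
t=1: π = [0.3194, 0.1944, 0.2917, 0.1944], E[r] = 0.4861, γ^t·E[r] = 0.340278, running G = 0.840278
t=2: π = [0.2951, 0.2153, 0.2905, 0.1991], E[r] = 0.5544, γ^t·E[r] = 0.271655, running G = 1.111933
t=3: π = [0.2902, 0.2151, 0.2935, 0.2012], E[r] = 0.5530, γ^t·E[r] = 0.189662, running G = 1.301595
t=4: π = [0.2893, 0.2156, 0.2938, 0.2014], E[r] = 0.5543, γ^t·E[r] = 0.133097, running G = 1.434693
t=5: π = [0.2891, 0.2156, 0.2938, 0.2014], E[r] = 0.5545, γ^t·E[r] = 0.093190, running G = 1.527882
t=6: π = [0.2891, 0.2156, 0.2938, 0.2014], E[r] = 0.5545, γ^t·E[r] = 0.065236, running G = 1.593118
t=7: π = [0.2891, 0.2156, 0.2938, 0.2014], E[r] = 0.5545, γ^t·E[r] = 0.045666, running G = 1.638784

G = 1.6388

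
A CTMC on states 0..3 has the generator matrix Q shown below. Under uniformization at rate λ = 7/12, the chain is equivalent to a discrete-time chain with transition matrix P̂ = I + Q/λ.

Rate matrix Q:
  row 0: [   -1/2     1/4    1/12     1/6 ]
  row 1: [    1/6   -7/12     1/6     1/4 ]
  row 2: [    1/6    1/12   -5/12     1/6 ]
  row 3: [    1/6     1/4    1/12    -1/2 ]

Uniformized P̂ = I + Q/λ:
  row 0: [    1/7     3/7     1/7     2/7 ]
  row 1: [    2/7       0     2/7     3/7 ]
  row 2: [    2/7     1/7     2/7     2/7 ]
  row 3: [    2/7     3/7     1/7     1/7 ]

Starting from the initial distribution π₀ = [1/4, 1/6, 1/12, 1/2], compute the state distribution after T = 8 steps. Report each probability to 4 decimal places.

π = [0.2500, 0.2580, 0.2097, 0.2823]

t=0: π = [0.2500, 0.1667, 0.0833, 0.5000]
t=1: π = [0.2500, 0.3333, 0.1786, 0.2381]
t=2: π = [0.2500, 0.2347, 0.2160, 0.2993]
t=3: π = [0.2500, 0.2663, 0.2072, 0.2765]
t=4: π = [0.2500, 0.2552, 0.2105, 0.2843]
t=5: π = [0.2500, 0.2590, 0.2094, 0.2816]
t=6: π = [0.2500, 0.2577, 0.2098, 0.2825]
t=7: π = [0.2500, 0.2582, 0.2096, 0.2822]
t=8: π = [0.2500, 0.2580, 0.2097, 0.2823]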